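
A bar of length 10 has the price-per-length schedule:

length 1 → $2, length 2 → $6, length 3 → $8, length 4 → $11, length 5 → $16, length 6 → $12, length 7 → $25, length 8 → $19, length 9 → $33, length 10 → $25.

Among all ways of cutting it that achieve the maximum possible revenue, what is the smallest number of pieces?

Build r[k] bottom-up: r[k] = max over allowed piece i of (p[i] + r[k−i]).
r[1] = 2
r[2] = max(2+2, 6+0) = 6
r[3] = max(2+6, 6+2, 8+0) = 8
r[4] = max(2+8, 6+6, 8+2, 11+0) = 12
r[5] = max(2+12, 6+8, 8+6, 11+2, 16+0) = 16
r[6] = max(2+16, 6+12, 8+8, 11+6, 16+2, 12+0) = 18
r[7] = max(2+18, 6+16, 8+12, …, 12+2, 25+0) = 25
r[8] = max(2+25, 6+18, 8+16, …, 25+2, 19+0) = 27
r[9] = max(2+27, 6+25, 8+18, …, 19+2, 33+0) = 33
r[10] = max(2+33, 6+27, 8+25, …, 33+2, 25+0) = 35
Maximum revenue is $35.
Now minimize piece count subject to staying optimal: for each k, pieces[k] = 1 + min over i with p[i]+r[k−i]=r[k] of pieces[k−i].
pieces[7] = 1
pieces[8] = 2
pieces[9] = 1
pieces[10] = 2

2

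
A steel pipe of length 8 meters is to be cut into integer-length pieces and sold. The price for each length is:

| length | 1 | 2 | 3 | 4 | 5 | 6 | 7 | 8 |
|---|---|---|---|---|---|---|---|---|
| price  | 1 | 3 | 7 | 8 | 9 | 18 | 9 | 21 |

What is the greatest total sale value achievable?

Consider every possible first cut. best[k] is the best of p[i]+best[k−i] over all sellable i≤k.
best[1] = 1
best[2] = 3
best[3] = 7
best[4] = 8  (first piece 1, then best[3]=7)
best[5] = 10  (first piece 2, then best[3]=7)
best[6] = 18
best[7] = 19  (first piece 1, then best[6]=18)
best[8] = 21  (first piece 2, then best[6]=18)
One optimal cutting: 6 + 2 → $18 + $3 = $21.

21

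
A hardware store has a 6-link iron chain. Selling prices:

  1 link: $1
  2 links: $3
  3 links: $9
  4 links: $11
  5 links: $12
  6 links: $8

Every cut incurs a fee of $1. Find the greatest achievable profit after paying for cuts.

Build v[k] bottom-up: v[k] = max over allowed piece i of (p[i] + v[k−i]) − 1 per cut.
v[1] = 1
v[2] = max(1+1-1, 3+0) = 3
v[3] = max(1+3-1, 3+1-1, 9+0) = 9
v[4] = max(1+9-1, 3+3-1, 9+1-1, 11+0) = 11
v[5] = max(1+11-1, 3+9-1, 9+3-1, 11+1-1, 12+0) = 12
v[6] = max(1+12-1, 3+11-1, 9+9-1, 11+3-1, 12+1-1, 8+0) = 17
One optimal plan: pieces 3 + 3 (1 cut) → $18 − $1 = $17.

17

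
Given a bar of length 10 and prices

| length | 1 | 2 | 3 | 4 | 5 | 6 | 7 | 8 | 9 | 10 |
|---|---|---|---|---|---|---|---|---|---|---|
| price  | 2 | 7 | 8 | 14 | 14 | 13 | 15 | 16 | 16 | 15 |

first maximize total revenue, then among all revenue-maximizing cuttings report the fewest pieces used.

3

Let r[k] be the best obtainable value from length k. For each k, try every first piece i and keep the best of price[i] + r[k−i].
r[1] = 2
r[2] = 7
r[3] = 9  (first piece 1, then r[2]=7)
r[4] = 14  (first piece 2, then r[2]=7)
r[5] = 16  (first piece 1, then r[4]=14)
r[6] = 21  (first piece 2, then r[4]=14)
r[7] = 23  (first piece 1, then r[6]=21)
r[8] = 28  (first piece 2, then r[6]=21)
r[9] = 30  (first piece 1, then r[8]=28)
r[10] = 35  (first piece 2, then r[8]=28)
Maximum revenue is $35.
Now minimize piece count subject to staying optimal: for each k, pieces[k] = 1 + min over i with p[i]+r[k−i]=r[k] of pieces[k−i].
pieces[7] = 3
pieces[8] = 2
pieces[9] = 3
pieces[10] = 3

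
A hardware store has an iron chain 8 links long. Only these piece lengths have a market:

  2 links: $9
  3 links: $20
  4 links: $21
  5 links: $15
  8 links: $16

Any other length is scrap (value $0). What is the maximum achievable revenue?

Consider every possible first cut. r[k] is the best of p[i]+r[k−i] over all sellable i≤k.
r[1] = 0
r[2] = 9
r[3] = 20
r[4] = 21
r[5] = 29  (first piece 2, then r[3]=20)
r[6] = 40  (first piece 3, then r[3]=20)
r[7] = 41  (first piece 3, then r[4]=21)
r[8] = 49  (first piece 2, then r[6]=40)
One optimal cutting: 3 + 3 + 2 → $49.

49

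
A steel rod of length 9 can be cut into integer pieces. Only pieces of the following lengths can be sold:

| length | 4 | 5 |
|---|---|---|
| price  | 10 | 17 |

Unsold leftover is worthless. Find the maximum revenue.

Consider every possible first cut. f[k] is the best of p[i]+f[k−i] over all sellable i≤k.
f[1] = 0
f[2] = 0
f[3] = 0
f[4] = 10
f[5] = max(10+0, 17+0) = 17
f[6] = max(10+0, 17+0) = 17
f[7] = max(10+0, 17+0) = 17
f[8] = max(10+10, 17+0) = 20
f[9] = max(10+17, 17+10) = 27
One optimal cutting: 5 + 4 → $27.

27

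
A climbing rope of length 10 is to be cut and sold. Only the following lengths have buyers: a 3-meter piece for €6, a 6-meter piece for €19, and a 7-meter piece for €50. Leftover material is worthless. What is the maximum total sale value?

Let r[k] be the best obtainable value from length k. For each k, try every first piece i and keep the best of price[i] + r[k−i].
r[1] = 0
r[2] = 0
r[3] = 6
r[4] = 6
r[5] = 6
r[6] = max(6+6, 19+0) = 19
r[7] = max(6+6, 19+0, 50+0) = 50
r[8] = max(6+6, 19+0, 50+0) = 50
r[9] = max(6+19, 19+6, 50+0) = 50
r[10] = max(6+50, 19+6, 50+6) = 56
One optimal cutting: 7 + 3 → €56.

56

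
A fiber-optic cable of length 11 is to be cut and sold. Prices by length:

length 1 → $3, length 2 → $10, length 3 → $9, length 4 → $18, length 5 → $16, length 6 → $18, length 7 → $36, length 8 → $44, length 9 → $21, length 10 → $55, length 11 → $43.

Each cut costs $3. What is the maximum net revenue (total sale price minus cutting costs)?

55

Let net[k] be the best obtainable value from length k. For each k, try every first piece i and keep the best of price[i] + net[k−i] minus the 3 cut fee when i<k.
net[1] = 3
net[2] = max(3+3-3, 10+0) = 10
net[3] = max(3+10-3, 10+3-3, 9+0) = 10
net[4] = max(3+10-3, 10+10-3, 9+3-3, 18+0) = 18
net[5] = max(3+18-3, 10+10-3, 9+10-3, 18+3-3, 16+0) = 18
net[6] = max(3+18-3, 10+18-3, 9+10-3, 18+10-3, 16+3-3, 18+0) = 25
net[7] = max(3+25-3, 10+18-3, 9+18-3, …, 18+3-3, 36+0) = 36
net[8] = max(3+36-3, 10+25-3, 9+18-3, …, 36+3-3, 44+0) = 44
net[9] = max(3+44-3, 10+36-3, 9+25-3, …, 44+3-3, 21+0) = 44
net[10] = max(3+44-3, 10+44-3, 9+36-3, …, 21+3-3, 55+0) = 55
net[11] = max(3+55-3, 10+44-3, 9+44-3, …, 55+3-3, 43+0) = 55
One optimal plan: pieces 10 + 1 (1 cut) → $58 − $3 = $55.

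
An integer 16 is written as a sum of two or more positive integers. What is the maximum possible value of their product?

Define g[k] = max over 1≤i<k of i · max(k−i, g[k−i]); the inner max lets the remainder stay uncut if that's better.
g[2] = 1×max(1,0) = 1×1 = 1
g[3] = 1×max(2,1) = 1×2 = 2
g[4] = 2×max(2,1) = 2×2 = 4
g[5] = 2×max(3,2) = 2×3 = 6
g[6] = 3×max(3,2) = 3×3 = 9
g[7] = 2×max(5,6) = 2×6 = 12
g[8] = 2×max(6,9) = 2×9 = 18
g[9] = 3×max(6,9) = 3×9 = 27
g[10] = 2×max(8,18) = 2×18 = 36
g[11] = 2×max(9,27) = 2×27 = 54
g[12] = 3×max(9,27) = 3×27 = 81
g[13] = 2×max(11,54) = 2×54 = 108
g[14] = 2×max(12,81) = 2×81 = 162
g[15] = 3×max(12,81) = 3×81 = 243
g[16] = 2×max(14,162) = 2×162 = 324
One optimal split: 3 + 3 + 3 + 3 + 2 + 2; product 3×3×3×3×2×2 = 324.

324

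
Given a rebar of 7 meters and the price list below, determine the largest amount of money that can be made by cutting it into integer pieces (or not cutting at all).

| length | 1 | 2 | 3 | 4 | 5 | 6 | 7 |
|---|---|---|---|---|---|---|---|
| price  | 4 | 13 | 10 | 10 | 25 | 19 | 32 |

43

Build r[k] bottom-up: r[k] = max over allowed piece i of (p[i] + r[k−i]).
r[1] = 4
r[2] = max(4+4, 13+0) = 13
r[3] = max(4+13, 13+4, 10+0) = 17
r[4] = max(4+17, 13+13, 10+4, 10+0) = 26
r[5] = max(4+26, 13+17, 10+13, 10+4, 25+0) = 30
r[6] = max(4+30, 13+26, 10+17, 10+13, 25+4, 19+0) = 39
r[7] = max(4+39, 13+30, 10+26, …, 19+4, 32+0) = 43
One optimal cutting: 2 + 2 + 2 + 1 → ₹13 + ₹13 + ₹13 + ₹4 = ₹43.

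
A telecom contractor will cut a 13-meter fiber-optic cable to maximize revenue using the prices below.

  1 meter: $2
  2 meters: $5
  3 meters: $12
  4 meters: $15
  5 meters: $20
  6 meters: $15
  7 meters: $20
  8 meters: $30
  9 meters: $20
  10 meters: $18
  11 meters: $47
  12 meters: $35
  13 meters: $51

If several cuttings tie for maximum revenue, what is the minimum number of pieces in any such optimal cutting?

Consider every possible first cut. r[k] is the best of p[i]+r[k−i] over all sellable i≤k.
r[1] = 2
r[2] = max(2+2, 5+0) = 5
r[3] = max(2+5, 5+2, 12+0) = 12
r[4] = max(2+12, 5+5, 12+2, 15+0) = 15
r[5] = max(2+15, 5+12, 12+5, 15+2, 20+0) = 20
r[6] = max(2+20, 5+15, 12+12, 15+5, 20+2, 15+0) = 24
r[7] = max(2+24, 5+20, 12+15, …, 15+2, 20+0) = 27
r[8] = max(2+27, 5+24, 12+20, …, 20+2, 30+0) = 32
r[9] = max(2+32, 5+27, 12+24, …, 30+2, 20+0) = 36
r[10] = max(2+36, 5+32, 12+27, …, 20+2, 18+0) = 40
r[11] = max(2+40, 5+36, 12+32, …, 18+2, 47+0) = 47
r[12] = max(2+47, 5+40, 12+36, …, 47+2, 35+0) = 49
r[13] = max(2+49, 5+47, 12+40, …, 35+2, 51+0) = 52
Maximum revenue is $52.
Now minimize piece count subject to staying optimal: for each k, pieces[k] = 1 + min over i with p[i]+r[k−i]=r[k] of pieces[k−i].
pieces[10] = 2
pieces[11] = 1
pieces[12] = 2
pieces[13] = 2

2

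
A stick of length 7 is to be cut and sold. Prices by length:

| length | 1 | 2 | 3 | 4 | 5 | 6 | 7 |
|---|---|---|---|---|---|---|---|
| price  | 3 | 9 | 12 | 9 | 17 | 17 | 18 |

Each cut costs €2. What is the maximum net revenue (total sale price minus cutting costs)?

26

Consider every possible first cut. v[k] is the best of p[i]+v[k−i] over all sellable i≤k, charging 2 whenever i<k.
v[1] = 3
v[2] = max(3+3-2, 9+0) = 9
v[3] = max(3+9-2, 9+3-2, 12+0) = 12
v[4] = max(3+12-2, 9+9-2, 12+3-2, 9+0) = 16
v[5] = max(3+16-2, 9+12-2, 12+9-2, 9+3-2, 17+0) = 19
v[6] = max(3+19-2, 9+16-2, 12+12-2, 9+9-2, 17+3-2, 17+0) = 23
v[7] = max(3+23-2, 9+19-2, 12+16-2, …, 17+3-2, 18+0) = 26
One optimal plan: pieces 3 + 2 + 2 (2 cuts) → €30 − €4 = €26.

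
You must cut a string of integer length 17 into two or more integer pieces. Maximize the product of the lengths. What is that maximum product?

Let g[k] be the best product for length k (with at least one cut). For each first piece i, the rest contributes max(k−i, g[k−i]).
g[2] = 1×max(1,0) = 1×1 = 1
g[3] = max(1×2, 2×1) = 2
g[4] = max(1×3, 2×2, 3×1) = 4
g[5] = max(1×4, 2×3, 3×2, 4×1) = 6
g[6] = max(1×6, 2×4, 3×3, 4×2, 5×1) = 9
g[7] = max(1×9, 2×6, 3×4, 4×3, 5×2, 6×1) = 12
g[8] = max(1×12, 2×9, 3×6, …, 6×2, 7×1) = 18
g[9] = max(1×18, 2×12, 3×9, …, 7×2, 8×1) = 27
g[10] = max(1×27, 2×18, 3×12, …, 8×2, 9×1) = 36
g[11] = max(1×36, 2×27, 3×18, …, 9×2, 10×1) = 54
g[12] = max(1×54, 2×36, 3×27, …, 10×2, 11×1) = 81
g[13] = max(1×81, 2×54, 3×36, …, 11×2, 12×1) = 108
g[14] = max(1×108, 2×81, 3×54, …, 12×2, 13×1) = 162
g[15] = max(1×162, 2×108, 3×81, …, 13×2, 14×1) = 243
g[16] = max(1×243, 2×162, 3×108, …, 14×2, 15×1) = 324
g[17] = max(1×324, 2×243, 3×162, …, 15×2, 16×1) = 486
One optimal split: 3 + 3 + 3 + 3 + 3 + 2; product 3×3×3×3×3×2 = 486.

486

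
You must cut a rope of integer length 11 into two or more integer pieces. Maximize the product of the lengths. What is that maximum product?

Define P[k] = max over 1≤i<k of i · max(k−i, P[k−i]); the inner max lets the remainder stay uncut if that's better.
Small cases: P[2]=1, P[3]=2, P[4]=4, P[5]=6.
P[6] = 3·max(3,2) = 3·3 = 9
P[7] = 2·max(5,6) = 2·6 = 12
P[8] = 2·max(6,9) = 2·9 = 18
P[9] = 3·max(6,9) = 3·9 = 27
P[10] = 2·max(8,18) = 2·18 = 36
P[11] = 2·max(9,27) = 2·27 = 54
One optimal split: 3 + 3 + 3 + 2; product 3·3·3·2 = 54.

54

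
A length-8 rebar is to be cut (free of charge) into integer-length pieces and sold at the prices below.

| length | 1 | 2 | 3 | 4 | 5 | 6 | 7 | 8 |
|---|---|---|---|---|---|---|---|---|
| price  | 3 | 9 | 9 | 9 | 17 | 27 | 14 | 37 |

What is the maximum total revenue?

37

Build v[k] bottom-up: v[k] = max over allowed piece i of (p[i] + v[k−i]).
v[1] = 3
v[2] = 9
v[3] = 12  (first piece 1, then v[2]=9)
v[4] = 18  (first piece 2, then v[2]=9)
v[5] = 21  (first piece 1, then v[4]=18)
v[6] = 27  (first piece 2, then v[4]=18)
v[7] = 30  (first piece 1, then v[6]=27)
v[8] = 37
Best is to sell the whole 8-meter piece uncut for ₹37.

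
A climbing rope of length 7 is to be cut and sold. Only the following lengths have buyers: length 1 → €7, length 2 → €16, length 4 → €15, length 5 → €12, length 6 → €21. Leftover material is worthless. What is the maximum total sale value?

55

Build f[k] bottom-up: f[k] = max over allowed piece i of (p[i] + f[k−i]).
f[1] = 7
f[2] = 16
f[3] = 23  (first piece 1, then f[2]=16)
f[4] = 32  (first piece 2, then f[2]=16)
f[5] = 39  (first piece 1, then f[4]=32)
f[6] = 48  (first piece 2, then f[4]=32)
f[7] = 55  (first piece 1, then f[6]=48)
One optimal cutting: 2 + 2 + 2 + 1 → €55.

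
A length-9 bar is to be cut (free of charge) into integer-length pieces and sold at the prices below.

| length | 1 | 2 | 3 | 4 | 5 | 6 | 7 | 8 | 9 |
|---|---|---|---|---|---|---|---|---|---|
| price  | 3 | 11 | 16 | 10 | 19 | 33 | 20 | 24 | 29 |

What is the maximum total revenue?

Let best[k] be the best obtainable value from length k. For each k, try every first piece i and keep the best of price[i] + best[k−i].
best[1] = 3
best[2] = max(3+3, 11+0) = 11
best[3] = max(3+11, 11+3, 16+0) = 16
best[4] = max(3+16, 11+11, 16+3, 10+0) = 22
best[5] = max(3+22, 11+16, 16+11, 10+3, 19+0) = 27
best[6] = max(3+27, 11+22, 16+16, 10+11, 19+3, 33+0) = 33
best[7] = max(3+33, 11+27, 16+22, …, 33+3, 20+0) = 38
best[8] = max(3+38, 11+33, 16+27, …, 20+3, 24+0) = 44
best[9] = max(3+44, 11+38, 16+33, …, 24+3, 29+0) = 49
One optimal cutting: 3 + 2 + 2 + 2 → 16 + 11 + 11 + 11 = 49.

49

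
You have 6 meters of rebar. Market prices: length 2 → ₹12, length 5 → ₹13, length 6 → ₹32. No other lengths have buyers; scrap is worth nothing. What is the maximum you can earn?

36

Consider every possible first cut. f[k] is the best of p[i]+f[k−i] over all sellable i≤k.
f[1] = 0
f[2] = 12
f[3] = 12
f[4] = 24  (first piece 2, then f[2]=12)
f[5] = 24
f[6] = 36  (first piece 2, then f[4]=24)
One optimal cutting: 2 + 2 + 2 → ₹36.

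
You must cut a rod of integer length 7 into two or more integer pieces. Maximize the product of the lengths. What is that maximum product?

Let g[k] be the best product for length k (with at least one cut). For each first piece i, the rest contributes max(k−i, g[k−i]).
g[2] = 1×max(1,0) = 1×1 = 1
g[3] = max(1×2, 2×1) = 2
g[4] = max(1×3, 2×2, 3×1) = 4
g[5] = max(1×4, 2×3, 3×2, 4×1) = 6
g[6] = max(1×6, 2×4, 3×3, 4×2, 5×1) = 9
g[7] = max(1×9, 2×6, 3×4, 4×3, 5×2, 6×1) = 12
One optimal split: 3 + 2 + 2; product 3×2×2 = 12.

12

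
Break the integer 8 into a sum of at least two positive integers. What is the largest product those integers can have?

18

Fill m[k] for k=2..8: at each k try every first piece i and multiply by the better of (k−i) uncut or m[k−i].
m[2] = 1·max(1,0) = 1·1 = 1
m[3] = 1·max(2,1) = 1·2 = 2
m[4] = 2·max(2,1) = 2·2 = 4
m[5] = 2·max(3,2) = 2·3 = 6
m[6] = 3·max(3,2) = 3·3 = 9
m[7] = 2·max(5,6) = 2·6 = 12
m[8] = 2·max(6,9) = 2·9 = 18
One optimal split: 3 + 3 + 2; product 3·3·2 = 18.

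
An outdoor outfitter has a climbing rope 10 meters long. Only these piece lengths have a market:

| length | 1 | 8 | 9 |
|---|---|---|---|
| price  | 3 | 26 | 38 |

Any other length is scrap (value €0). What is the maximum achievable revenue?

Let best[k] be the best obtainable value from length k. For each k, try every first piece i and keep the best of price[i] + best[k−i].
best[1] = 3
best[2] = 6  (first piece 1, then best[1]=3)
best[3] = 9  (first piece 1, then best[2]=6)
best[4] = 12  (first piece 1, then best[3]=9)
best[5] = 15  (first piece 1, then best[4]=12)
best[6] = 18  (first piece 1, then best[5]=15)
best[7] = 21  (first piece 1, then best[6]=18)
best[8] = 26
best[9] = 38
best[10] = 41  (first piece 1, then best[9]=38)
One optimal cutting: 9 + 1 → €41.

41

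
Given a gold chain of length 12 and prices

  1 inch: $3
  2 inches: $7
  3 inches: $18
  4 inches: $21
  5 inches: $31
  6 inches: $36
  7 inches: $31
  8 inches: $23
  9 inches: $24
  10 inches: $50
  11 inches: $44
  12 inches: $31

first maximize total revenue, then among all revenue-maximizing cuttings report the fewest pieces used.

Consider every possible first cut. r[k] is the best of p[i]+r[k−i] over all sellable i≤k.
r[1] = 3
r[2] = max(3+3, 7+0) = 7
r[3] = max(3+7, 7+3, 18+0) = 18
r[4] = max(3+18, 7+7, 18+3, 21+0) = 21
r[5] = max(3+21, 7+18, 18+7, 21+3, 31+0) = 31
r[6] = max(3+31, 7+21, 18+18, 21+7, 31+3, 36+0) = 36
r[7] = max(3+36, 7+31, 18+21, …, 36+3, 31+0) = 39
r[8] = max(3+39, 7+36, 18+31, …, 31+3, 23+0) = 49
r[9] = max(3+49, 7+39, 18+36, …, 23+3, 24+0) = 54
r[10] = max(3+54, 7+49, 18+39, …, 24+3, 50+0) = 62
r[11] = max(3+62, 7+54, 18+49, …, 50+3, 44+0) = 67
r[12] = max(3+67, 7+62, 18+54, …, 44+3, 31+0) = 72
Maximum revenue is $72.
Now minimize piece count subject to staying optimal: for each k, pieces[k] = 1 + min over i with p[i]+r[k−i]=r[k] of pieces[k−i].
pieces[9] = 2
pieces[10] = 2
pieces[11] = 2
pieces[12] = 2

2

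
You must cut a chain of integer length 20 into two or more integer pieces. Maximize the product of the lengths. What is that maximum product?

1458

Let g[k] be the best product for length k (with at least one cut). For each first piece i, the rest contributes max(k−i, g[k−i]).
Small cases: g[2]=1, g[3]=2, g[4]=4, g[5]=6, g[6]=9, g[7]=12, g[8]=18, g[9]=27, g[10]=36, g[11]=54, g[12]=81, g[13]=108, g[14]=162.
g[15] = 3*max(12,81) = 3*81 = 243
g[16] = 2*max(14,162) = 2*162 = 324
g[17] = 2*max(15,243) = 2*243 = 486
g[18] = 3*max(15,243) = 3*243 = 729
g[19] = 2*max(17,486) = 2*486 = 972
g[20] = 2*max(18,729) = 2*729 = 1458
One optimal split: 3 + 3 + 3 + 3 + 3 + 3 + 2; product 3*3*3*3*3*3*2 = 1458.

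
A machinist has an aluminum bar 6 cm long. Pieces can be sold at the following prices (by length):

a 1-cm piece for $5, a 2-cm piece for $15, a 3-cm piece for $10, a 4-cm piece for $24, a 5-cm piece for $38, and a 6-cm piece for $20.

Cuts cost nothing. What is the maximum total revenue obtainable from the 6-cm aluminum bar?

45

Let best[k] be the best obtainable value from length k. For each k, try every first piece i and keep the best of price[i] + best[k−i].
best[1] = 5
best[2] = 15
best[3] = 20  (first piece 1, then best[2]=15)
best[4] = 30  (first piece 2, then best[2]=15)
best[5] = 38
best[6] = 45  (first piece 2, then best[4]=30)
One optimal cutting: 2 + 2 + 2 → $15 + $15 + $15 = $45.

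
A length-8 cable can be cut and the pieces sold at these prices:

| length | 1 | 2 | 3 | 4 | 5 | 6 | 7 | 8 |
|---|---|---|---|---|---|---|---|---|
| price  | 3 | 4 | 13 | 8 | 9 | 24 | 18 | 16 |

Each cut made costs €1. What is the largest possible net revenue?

Build net[k] bottom-up: net[k] = max over allowed piece i of (p[i] + net[k−i]) − 1 per cut.
net[1] = 3
net[2] = max(3+3-1, 4+0) = 5
net[3] = max(3+5-1, 4+3-1, 13+0) = 13
net[4] = max(3+13-1, 4+5-1, 13+3-1, 8+0) = 15
net[5] = max(3+15-1, 4+13-1, 13+5-1, 8+3-1, 9+0) = 17
net[6] = max(3+17-1, 4+15-1, 13+13-1, 8+5-1, 9+3-1, 24+0) = 25
net[7] = max(3+25-1, 4+17-1, 13+15-1, …, 24+3-1, 18+0) = 27
net[8] = max(3+27-1, 4+25-1, 13+17-1, …, 18+3-1, 16+0) = 29
One optimal plan: pieces 3 + 3 + 1 + 1 (3 cuts) → €32 − €3 = €29.

29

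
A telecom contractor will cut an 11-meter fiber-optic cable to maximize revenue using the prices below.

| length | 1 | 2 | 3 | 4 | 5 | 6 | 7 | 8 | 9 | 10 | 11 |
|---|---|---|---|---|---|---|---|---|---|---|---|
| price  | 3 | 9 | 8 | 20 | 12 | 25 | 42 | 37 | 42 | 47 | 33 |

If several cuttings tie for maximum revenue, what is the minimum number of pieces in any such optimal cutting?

Build r[k] bottom-up: r[k] = max over allowed piece i of (p[i] + r[k−i]).
r[1] = 3
r[2] = 9
r[3] = 12  (first piece 1, then r[2]=9)
r[4] = 20
r[5] = 23  (first piece 1, then r[4]=20)
r[6] = 29  (first piece 2, then r[4]=20)
r[7] = 42
r[8] = 45  (first piece 1, then r[7]=42)
r[9] = 51  (first piece 2, then r[7]=42)
r[10] = 54  (first piece 1, then r[9]=51)
r[11] = 62  (first piece 4, then r[7]=42)
Maximum revenue is $62.
Now minimize piece count subject to staying optimal: for each k, pieces[k] = 1 + min over i with p[i]+r[k−i]=r[k] of pieces[k−i].
pieces[8] = 2
pieces[9] = 2
pieces[10] = 3
pieces[11] = 2

2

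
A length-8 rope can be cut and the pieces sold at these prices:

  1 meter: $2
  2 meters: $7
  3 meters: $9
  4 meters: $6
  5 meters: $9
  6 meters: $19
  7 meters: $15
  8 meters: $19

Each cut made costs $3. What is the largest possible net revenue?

23

Build v[k] bottom-up: v[k] = max over allowed piece i of (p[i] + v[k−i]) − 3 per cut.
v[1] = 2
v[2] = 7
v[3] = 9
v[4] = 11  (first piece 2, then v[2]=7)
v[5] = 13  (first piece 2, then v[3]=9)
v[6] = 19
v[7] = 18  (first piece 1, then v[6]=19)
v[8] = 23  (first piece 2, then v[6]=19)
One optimal plan: pieces 6 + 2 (1 cut) → $26 − $3 = $23.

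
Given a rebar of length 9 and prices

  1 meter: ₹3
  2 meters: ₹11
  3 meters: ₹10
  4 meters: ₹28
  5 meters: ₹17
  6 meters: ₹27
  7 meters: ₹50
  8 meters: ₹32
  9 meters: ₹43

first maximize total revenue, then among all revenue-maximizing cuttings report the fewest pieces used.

2

Let r[k] be the best obtainable value from length k. For each k, try every first piece i and keep the best of price[i] + r[k−i].
r[1] = 3
r[2] = max(3+3, 11+0) = 11
r[3] = max(3+11, 11+3, 10+0) = 14
r[4] = max(3+14, 11+11, 10+3, 28+0) = 28
r[5] = max(3+28, 11+14, 10+11, 28+3, 17+0) = 31
r[6] = max(3+31, 11+28, 10+14, 28+11, 17+3, 27+0) = 39
r[7] = max(3+39, 11+31, 10+28, …, 27+3, 50+0) = 50
r[8] = max(3+50, 11+39, 10+31, …, 50+3, 32+0) = 56
r[9] = max(3+56, 11+50, 10+39, …, 32+3, 43+0) = 61
Maximum revenue is ₹61.
Now minimize piece count subject to staying optimal: for each k, pieces[k] = 1 + min over i with p[i]+r[k−i]=r[k] of pieces[k−i].
pieces[6] = 2
pieces[7] = 1
pieces[8] = 2
pieces[9] = 2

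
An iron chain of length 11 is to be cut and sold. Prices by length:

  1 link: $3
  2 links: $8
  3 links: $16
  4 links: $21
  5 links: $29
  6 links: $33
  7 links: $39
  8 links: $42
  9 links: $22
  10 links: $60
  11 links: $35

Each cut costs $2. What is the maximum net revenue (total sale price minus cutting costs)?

Consider every possible first cut. v[k] is the best of p[i]+v[k−i] over all sellable i≤k, charging 2 whenever i<k.
v[1] = 3
v[2] = max(3+3-2, 8+0) = 8
v[3] = max(3+8-2, 8+3-2, 16+0) = 16
v[4] = max(3+16-2, 8+8-2, 16+3-2, 21+0) = 21
v[5] = max(3+21-2, 8+16-2, 16+8-2, 21+3-2, 29+0) = 29
v[6] = max(3+29-2, 8+21-2, 16+16-2, 21+8-2, 29+3-2, 33+0) = 33
v[7] = max(3+33-2, 8+29-2, 16+21-2, …, 33+3-2, 39+0) = 39
v[8] = max(3+39-2, 8+33-2, 16+29-2, …, 39+3-2, 42+0) = 43
v[9] = max(3+43-2, 8+39-2, 16+33-2, …, 42+3-2, 22+0) = 48
v[10] = max(3+48-2, 8+43-2, 16+39-2, …, 22+3-2, 60+0) = 60
v[11] = max(3+60-2, 8+48-2, 16+43-2, …, 60+3-2, 35+0) = 61
One optimal plan: pieces 10 + 1 (1 cut) → $63 − $2 = $61.

61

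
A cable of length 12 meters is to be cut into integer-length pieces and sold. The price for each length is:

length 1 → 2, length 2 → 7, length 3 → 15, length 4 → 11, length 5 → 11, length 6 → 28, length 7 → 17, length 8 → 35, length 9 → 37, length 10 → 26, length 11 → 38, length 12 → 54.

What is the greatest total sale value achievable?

Consider every possible first cut. r[k] is the best of p[i]+r[k−i] over all sellable i≤k.
r[1] = 2
r[2] = max(2+2, 7+0) = 7
r[3] = max(2+7, 7+2, 15+0) = 15
r[4] = max(2+15, 7+7, 15+2, 11+0) = 17
r[5] = max(2+17, 7+15, 15+7, 11+2, 11+0) = 22
r[6] = max(2+22, 7+17, 15+15, 11+7, 11+2, 28+0) = 30
r[7] = max(2+30, 7+22, 15+17, …, 28+2, 17+0) = 32
r[8] = max(2+32, 7+30, 15+22, …, 17+2, 35+0) = 37
r[9] = max(2+37, 7+32, 15+30, …, 35+2, 37+0) = 45
r[10] = max(2+45, 7+37, 15+32, …, 37+2, 26+0) = 47
r[11] = max(2+47, 7+45, 15+37, …, 26+2, 38+0) = 52
r[12] = max(2+52, 7+47, 15+45, …, 38+2, 54+0) = 60
One optimal cutting: 3 + 3 + 3 + 3 → 15 + 15 + 15 + 15 = 60.

60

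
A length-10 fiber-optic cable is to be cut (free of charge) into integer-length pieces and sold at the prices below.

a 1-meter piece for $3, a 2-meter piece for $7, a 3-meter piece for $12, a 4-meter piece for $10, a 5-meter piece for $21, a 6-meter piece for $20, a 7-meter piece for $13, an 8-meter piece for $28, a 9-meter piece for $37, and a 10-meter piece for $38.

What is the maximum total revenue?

Consider every possible first cut. r[k] is the best of p[i]+r[k−i] over all sellable i≤k.
r[1] = 3
r[2] = max(3+3, 7+0) = 7
r[3] = max(3+7, 7+3, 12+0) = 12
r[4] = max(3+12, 7+7, 12+3, 10+0) = 15
r[5] = max(3+15, 7+12, 12+7, 10+3, 21+0) = 21
r[6] = max(3+21, 7+15, 12+12, 10+7, 21+3, 20+0) = 24
r[7] = max(3+24, 7+21, 12+15, …, 20+3, 13+0) = 28
r[8] = max(3+28, 7+24, 12+21, …, 13+3, 28+0) = 33
r[9] = max(3+33, 7+28, 12+24, …, 28+3, 37+0) = 37
r[10] = max(3+37, 7+33, 12+28, …, 37+3, 38+0) = 42
One optimal cutting: 5 + 5 → $21 + $21 = $42.

42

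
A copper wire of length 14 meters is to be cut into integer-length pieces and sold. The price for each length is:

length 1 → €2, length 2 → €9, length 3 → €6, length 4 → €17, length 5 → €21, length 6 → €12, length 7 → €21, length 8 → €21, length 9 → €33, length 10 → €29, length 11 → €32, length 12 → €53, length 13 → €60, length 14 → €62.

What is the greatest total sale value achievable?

63

Let v[k] be the best obtainable value from length k. For each k, try every first piece i and keep the best of price[i] + v[k−i].
v[1] = 2
v[2] = max(2+2, 9+0) = 9
v[3] = max(2+9, 9+2, 6+0) = 11
v[4] = max(2+11, 9+9, 6+2, 17+0) = 18
v[5] = max(2+18, 9+11, 6+9, 17+2, 21+0) = 21
v[6] = max(2+21, 9+18, 6+11, 17+9, 21+2, 12+0) = 27
v[7] = max(2+27, 9+21, 6+18, …, 12+2, 21+0) = 30
v[8] = max(2+30, 9+27, 6+21, …, 21+2, 21+0) = 36
v[9] = max(2+36, 9+30, 6+27, …, 21+2, 33+0) = 39
v[10] = max(2+39, 9+36, 6+30, …, 33+2, 29+0) = 45
v[11] = max(2+45, 9+39, 6+36, …, 29+2, 32+0) = 48
v[12] = max(2+48, 9+45, 6+39, …, 32+2, 53+0) = 54
v[13] = max(2+54, 9+48, 6+45, …, 53+2, 60+0) = 60
v[14] = max(2+60, 9+54, 6+48, …, 60+2, 62+0) = 63
One optimal cutting: 2 + 2 + 2 + 2 + 2 + 2 + 2 → €9 + €9 + €9 + €9 + €9 + €9 + €9 = €63.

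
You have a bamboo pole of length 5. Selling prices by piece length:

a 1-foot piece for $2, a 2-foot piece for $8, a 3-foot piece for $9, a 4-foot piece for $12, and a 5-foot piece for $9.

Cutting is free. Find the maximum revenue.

18

Build R[k] bottom-up: R[k] = max over allowed piece i of (p[i] + R[k−i]).
R[1] = 2
R[2] = 8
R[3] = 10  (first piece 1, then R[2]=8)
R[4] = 16  (first piece 2, then R[2]=8)
R[5] = 18  (first piece 1, then R[4]=16)
One optimal cutting: 2 + 2 + 1 → $8 + $8 + $2 = $18.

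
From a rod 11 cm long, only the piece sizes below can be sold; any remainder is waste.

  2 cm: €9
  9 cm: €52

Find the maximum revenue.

Let r[k] be the best obtainable value from length k. For each k, try every first piece i and keep the best of price[i] + r[k−i].
r[1] = 0
r[2] = 9
r[3] = 9
r[4] = 18  (first piece 2, then r[2]=9)
r[5] = 18
r[6] = 27  (first piece 2, then r[4]=18)
r[7] = 27
r[8] = 36  (first piece 2, then r[6]=27)
r[9] = 52
r[10] = 52
r[11] = 61  (first piece 2, then r[9]=52)
One optimal cutting: 9 + 2 → €61.

61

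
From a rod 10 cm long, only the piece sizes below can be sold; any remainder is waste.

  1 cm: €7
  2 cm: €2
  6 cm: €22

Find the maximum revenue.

Build best[k] bottom-up: best[k] = max over allowed piece i of (p[i] + best[k−i]).
best[1] = 7
best[2] = max(7+7, 2+0) = 14
best[3] = max(7+14, 2+7) = 21
best[4] = max(7+21, 2+14) = 28
best[5] = max(7+28, 2+21) = 35
best[6] = max(7+35, 2+28, 22+0) = 42
best[7] = max(7+42, 2+35, 22+7) = 49
best[8] = max(7+49, 2+42, 22+14) = 56
best[9] = max(7+56, 2+49, 22+21) = 63
best[10] = max(7+63, 2+56, 22+28) = 70
One optimal cutting: 1 + 1 + 1 + 1 + 1 + 1 + 1 + 1 + 1 + 1 → €70.

70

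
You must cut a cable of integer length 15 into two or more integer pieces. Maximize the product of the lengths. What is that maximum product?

Let m[k] be the best product for length k (with at least one cut). For each first piece i, the rest contributes max(k−i, m[k−i]).
Small cases: m[2]=1, m[3]=2, m[4]=4, m[5]=6, m[6]=9, m[7]=12.
m[8] = max(1×12, 2×9, 3×6, …, 6×2, 7×1) = 18
m[9] = max(1×18, 2×12, 3×9, …, 7×2, 8×1) = 27
m[10] = max(1×27, 2×18, 3×12, …, 8×2, 9×1) = 36
m[11] = max(1×36, 2×27, 3×18, …, 9×2, 10×1) = 54
m[12] = max(1×54, 2×36, 3×27, …, 10×2, 11×1) = 81
m[13] = max(1×81, 2×54, 3×36, …, 11×2, 12×1) = 108
m[14] = max(1×108, 2×81, 3×54, …, 12×2, 13×1) = 162
m[15] = max(1×162, 2×108, 3×81, …, 13×2, 14×1) = 243
One optimal split: 3 + 3 + 3 + 3 + 3; product 3×3×3×3×3 = 243.

243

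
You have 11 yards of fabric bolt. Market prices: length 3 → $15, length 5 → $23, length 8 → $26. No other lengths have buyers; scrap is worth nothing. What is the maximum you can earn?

53

Let r[k] be the best obtainable value from length k. For each k, try every first piece i and keep the best of price[i] + r[k−i].
r[1] = 0
r[2] = 0
r[3] = 15
r[4] = 15
r[5] = max(15+0, 23+0) = 23
r[6] = max(15+15, 23+0) = 30
r[7] = max(15+15, 23+0) = 30
r[8] = max(15+23, 23+15, 26+0) = 38
r[9] = max(15+30, 23+15, 26+0) = 45
r[10] = max(15+30, 23+23, 26+0) = 46
r[11] = max(15+38, 23+30, 26+15) = 53
One optimal cutting: 5 + 3 + 3 → $53.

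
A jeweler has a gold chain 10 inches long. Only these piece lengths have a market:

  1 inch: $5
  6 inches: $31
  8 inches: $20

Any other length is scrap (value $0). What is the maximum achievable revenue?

Consider every possible first cut. r[k] is the best of p[i]+r[k−i] over all sellable i≤k.
r[1] = 5
r[2] = 10  (first piece 1, then r[1]=5)
r[3] = 15  (first piece 1, then r[2]=10)
r[4] = 20  (first piece 1, then r[3]=15)
r[5] = 25  (first piece 1, then r[4]=20)
r[6] = max(5+25, 31+0) = 31
r[7] = max(5+31, 31+5) = 36
r[8] = max(5+36, 31+10, 20+0) = 41
r[9] = max(5+41, 31+15, 20+5) = 46
r[10] = max(5+46, 31+20, 20+10) = 51
One optimal cutting: 6 + 1 + 1 + 1 + 1 → $51.

51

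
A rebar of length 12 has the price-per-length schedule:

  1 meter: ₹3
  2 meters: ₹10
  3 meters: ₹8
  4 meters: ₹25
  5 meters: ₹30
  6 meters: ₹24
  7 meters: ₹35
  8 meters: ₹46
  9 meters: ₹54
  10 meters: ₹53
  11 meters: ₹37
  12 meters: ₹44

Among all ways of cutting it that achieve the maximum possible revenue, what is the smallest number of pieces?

Build r[k] bottom-up: r[k] = max over allowed piece i of (p[i] + r[k−i]).
r[1] = 3
r[2] = 10
r[3] = 13  (first piece 1, then r[2]=10)
r[4] = 25
r[5] = 30
r[6] = 35  (first piece 2, then r[4]=25)
r[7] = 40  (first piece 2, then r[5]=30)
r[8] = 50  (first piece 4, then r[4]=25)
r[9] = 55  (first piece 4, then r[5]=30)
r[10] = 60  (first piece 2, then r[8]=50)
r[11] = 65  (first piece 2, then r[9]=55)
r[12] = 75  (first piece 4, then r[8]=50)
Maximum revenue is ₹75.
Now minimize piece count subject to staying optimal: for each k, pieces[k] = 1 + min over i with p[i]+r[k−i]=r[k] of pieces[k−i].
pieces[9] = 2
pieces[10] = 2
pieces[11] = 3
pieces[12] = 3

3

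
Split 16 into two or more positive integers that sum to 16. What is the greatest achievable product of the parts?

324

Fill f[k] for k=2..16: at each k try every first piece i and multiply by the better of (k−i) uncut or f[k−i].
f[2] = 1·max(1,0) = 1·1 = 1
f[3] = max(1·2, 2·1) = 2
f[4] = max(1·3, 2·2, 3·1) = 4
f[5] = max(1·4, 2·3, 3·2, 4·1) = 6
f[6] = max(1·6, 2·4, 3·3, 4·2, 5·1) = 9
f[7] = max(1·9, 2·6, 3·4, 4·3, 5·2, 6·1) = 12
f[8] = max(1·12, 2·9, 3·6, …, 6·2, 7·1) = 18
f[9] = max(1·18, 2·12, 3·9, …, 7·2, 8·1) = 27
f[10] = max(1·27, 2·18, 3·12, …, 8·2, 9·1) = 36
f[11] = max(1·36, 2·27, 3·18, …, 9·2, 10·1) = 54
f[12] = max(1·54, 2·36, 3·27, …, 10·2, 11·1) = 81
f[13] = max(1·81, 2·54, 3·36, …, 11·2, 12·1) = 108
f[14] = max(1·108, 2·81, 3·54, …, 12·2, 13·1) = 162
f[15] = max(1·162, 2·108, 3·81, …, 13·2, 14·1) = 243
f[16] = max(1·243, 2·162, 3·108, …, 14·2, 15·1) = 324
One optimal split: 3 + 3 + 3 + 3 + 2 + 2; product 3·3·3·3·2·2 = 324.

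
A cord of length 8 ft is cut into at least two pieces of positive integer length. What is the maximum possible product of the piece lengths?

18

Define m[k] = max over 1≤i<k of i · max(k−i, m[k−i]); the inner max lets the remainder stay uncut if that's better.
m[2] = 1*max(1,0) = 1*1 = 1
m[3] = 1*max(2,1) = 1*2 = 2
m[4] = 2*max(2,1) = 2*2 = 4
m[5] = 2*max(3,2) = 2*3 = 6
m[6] = 3*max(3,2) = 3*3 = 9
m[7] = 2*max(5,6) = 2*6 = 12
m[8] = 2*max(6,9) = 2*9 = 18
One optimal split: 3 + 3 + 2; product 3*3*2 = 18.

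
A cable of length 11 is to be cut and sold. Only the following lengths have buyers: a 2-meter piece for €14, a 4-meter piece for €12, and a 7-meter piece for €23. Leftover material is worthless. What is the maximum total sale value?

70

Build r[k] bottom-up: r[k] = max over allowed piece i of (p[i] + r[k−i]).
r[1] = 0
r[2] = 14
r[3] = 14
r[4] = max(14+14, 12+0) = 28
r[5] = max(14+14, 12+0) = 28
r[6] = max(14+28, 12+14) = 42
r[7] = max(14+28, 12+14, 23+0) = 42
r[8] = max(14+42, 12+28, 23+0) = 56
r[9] = max(14+42, 12+28, 23+14) = 56
r[10] = max(14+56, 12+42, 23+14) = 70
r[11] = max(14+56, 12+42, 23+28) = 70
One optimal cutting: pieces 2 + 2 + 2 + 2 + 2 with 1 meter of scrap → €70.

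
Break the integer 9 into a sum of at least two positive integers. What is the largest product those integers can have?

27

Fill prod[k] for k=2..9: at each k try every first piece i and multiply by the better of (k−i) uncut or prod[k−i].
prod[2] = 1·max(1,0) = 1·1 = 1
prod[3] = max(1·2, 2·1) = 2
prod[4] = max(1·3, 2·2, 3·1) = 4
prod[5] = max(1·4, 2·3, 3·2, 4·1) = 6
prod[6] = max(1·6, 2·4, 3·3, 4·2, 5·1) = 9
prod[7] = max(1·9, 2·6, 3·4, 4·3, 5·2, 6·1) = 12
prod[8] = max(1·12, 2·9, 3·6, …, 6·2, 7·1) = 18
prod[9] = max(1·18, 2·12, 3·9, …, 7·2, 8·1) = 27
One optimal split: 3 + 3 + 3; product 3·3·3 = 27.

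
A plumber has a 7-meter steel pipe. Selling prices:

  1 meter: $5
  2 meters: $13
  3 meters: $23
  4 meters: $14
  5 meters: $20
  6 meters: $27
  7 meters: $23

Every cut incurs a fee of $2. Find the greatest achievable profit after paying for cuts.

Consider every possible first cut. r[k] is the best of p[i]+r[k−i] over all sellable i≤k, charging 2 whenever i<k.
r[1] = 5
r[2] = max(5+5-2, 13+0) = 13
r[3] = max(5+13-2, 13+5-2, 23+0) = 23
r[4] = max(5+23-2, 13+13-2, 23+5-2, 14+0) = 26
r[5] = max(5+26-2, 13+23-2, 23+13-2, 14+5-2, 20+0) = 34
r[6] = max(5+34-2, 13+26-2, 23+23-2, 14+13-2, 20+5-2, 27+0) = 44
r[7] = max(5+44-2, 13+34-2, 23+26-2, …, 27+5-2, 23+0) = 47
One optimal plan: pieces 3 + 3 + 1 (2 cuts) → $51 − $4 = $47.

47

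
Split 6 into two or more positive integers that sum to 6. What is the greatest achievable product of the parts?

9

Define g[k] = max over 1≤i<k of i · max(k−i, g[k−i]); the inner max lets the remainder stay uncut if that's better.
g[2] = 1·max(1,0) = 1·1 = 1
g[3] = max(1·2, 2·1) = 2
g[4] = max(1·3, 2·2, 3·1) = 4
g[5] = max(1·4, 2·3, 3·2, 4·1) = 6
g[6] = max(1·6, 2·4, 3·3, 4·2, 5·1) = 9
One optimal split: 3 + 3; product 3·3 = 9.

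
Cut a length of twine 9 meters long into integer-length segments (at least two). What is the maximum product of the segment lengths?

27

Let P[k] be the best product for length k (with at least one cut). For each first piece i, the rest contributes max(k−i, P[k−i]).
Small cases: P[2]=1, P[3]=2.
P[4] = max(1×3, 2×2, 3×1) = 4
P[5] = max(1×4, 2×3, 3×2, 4×1) = 6
P[6] = max(1×6, 2×4, 3×3, 4×2, 5×1) = 9
P[7] = max(1×9, 2×6, 3×4, 4×3, 5×2, 6×1) = 12
P[8] = max(1×12, 2×9, 3×6, …, 6×2, 7×1) = 18
P[9] = max(1×18, 2×12, 3×9, …, 7×2, 8×1) = 27
One optimal split: 3 + 3 + 3; product 3×3×3 = 27.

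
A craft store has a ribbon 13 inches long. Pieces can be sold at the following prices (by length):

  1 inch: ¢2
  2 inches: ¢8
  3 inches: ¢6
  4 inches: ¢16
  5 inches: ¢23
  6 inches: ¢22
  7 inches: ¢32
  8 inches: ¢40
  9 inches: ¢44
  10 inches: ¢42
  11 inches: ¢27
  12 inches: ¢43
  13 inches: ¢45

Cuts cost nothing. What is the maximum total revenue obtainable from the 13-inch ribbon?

Build R[k] bottom-up: R[k] = max over allowed piece i of (p[i] + R[k−i]).
R[1] = 2
R[2] = max(2+2, 8+0) = 8
R[3] = max(2+8, 8+2, 6+0) = 10
R[4] = max(2+10, 8+8, 6+2, 16+0) = 16
R[5] = max(2+16, 8+10, 6+8, 16+2, 23+0) = 23
R[6] = max(2+23, 8+16, 6+10, 16+8, 23+2, 22+0) = 25
R[7] = max(2+25, 8+23, 6+16, …, 22+2, 32+0) = 32
R[8] = max(2+32, 8+25, 6+23, …, 32+2, 40+0) = 40
R[9] = max(2+40, 8+32, 6+25, …, 40+2, 44+0) = 44
R[10] = max(2+44, 8+40, 6+32, …, 44+2, 42+0) = 48
R[11] = max(2+48, 8+44, 6+40, …, 42+2, 27+0) = 52
R[12] = max(2+52, 8+48, 6+44, …, 27+2, 43+0) = 56
R[13] = max(2+56, 8+52, 6+48, …, 43+2, 45+0) = 63
One optimal cutting: 8 + 5 → ¢40 + ¢23 = ¢63.

63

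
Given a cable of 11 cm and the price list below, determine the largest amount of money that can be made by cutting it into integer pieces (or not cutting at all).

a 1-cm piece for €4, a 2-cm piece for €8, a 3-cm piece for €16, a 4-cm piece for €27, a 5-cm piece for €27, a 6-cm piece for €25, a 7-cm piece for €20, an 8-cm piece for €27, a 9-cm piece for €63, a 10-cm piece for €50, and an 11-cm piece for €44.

71

Let best[k] be the best obtainable value from length k. For each k, try every first piece i and keep the best of price[i] + best[k−i].
best[1] = 4
best[2] = 8  (first piece 1, then best[1]=4)
best[3] = 16
best[4] = 27
best[5] = 31  (first piece 1, then best[4]=27)
best[6] = 35  (first piece 1, then best[5]=31)
best[7] = 43  (first piece 3, then best[4]=27)
best[8] = 54  (first piece 4, then best[4]=27)
best[9] = 63
best[10] = 67  (first piece 1, then best[9]=63)
best[11] = 71  (first piece 1, then best[10]=67)
One optimal cutting: 9 + 1 + 1 → €63 + €4 + €4 = €71.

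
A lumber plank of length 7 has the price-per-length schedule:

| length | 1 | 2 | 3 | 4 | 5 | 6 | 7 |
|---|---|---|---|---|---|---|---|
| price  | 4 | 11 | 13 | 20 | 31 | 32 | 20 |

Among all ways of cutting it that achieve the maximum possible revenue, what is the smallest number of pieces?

2

Let r[k] be the best obtainable value from length k. For each k, try every first piece i and keep the best of price[i] + r[k−i].
r[1] = 4
r[2] = 11
r[3] = 15  (first piece 1, then r[2]=11)
r[4] = 22  (first piece 2, then r[2]=11)
r[5] = 31
r[6] = 35  (first piece 1, then r[5]=31)
r[7] = 42  (first piece 2, then r[5]=31)
Maximum revenue is $42.
Now minimize piece count subject to staying optimal: for each k, pieces[k] = 1 + min over i with p[i]+r[k−i]=r[k] of pieces[k−i].
pieces[4] = 2
pieces[5] = 1
pieces[6] = 2
pieces[7] = 2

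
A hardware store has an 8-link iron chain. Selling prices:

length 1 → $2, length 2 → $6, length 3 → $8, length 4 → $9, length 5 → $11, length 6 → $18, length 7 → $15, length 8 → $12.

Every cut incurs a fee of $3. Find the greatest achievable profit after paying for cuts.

Consider every possible first cut. v[k] is the best of p[i]+v[k−i] over all sellable i≤k, charging 3 whenever i<k.
v[1] = 2
v[2] = max(2+2-3, 6+0) = 6
v[3] = max(2+6-3, 6+2-3, 8+0) = 8
v[4] = max(2+8-3, 6+6-3, 8+2-3, 9+0) = 9
v[5] = max(2+9-3, 6+8-3, 8+6-3, 9+2-3, 11+0) = 11
v[6] = max(2+11-3, 6+9-3, 8+8-3, 9+6-3, 11+2-3, 18+0) = 18
v[7] = max(2+18-3, 6+11-3, 8+9-3, …, 18+2-3, 15+0) = 17
v[8] = max(2+17-3, 6+18-3, 8+11-3, …, 15+2-3, 12+0) = 21
One optimal plan: pieces 6 + 2 (1 cut) → $24 − $3 = $21.

21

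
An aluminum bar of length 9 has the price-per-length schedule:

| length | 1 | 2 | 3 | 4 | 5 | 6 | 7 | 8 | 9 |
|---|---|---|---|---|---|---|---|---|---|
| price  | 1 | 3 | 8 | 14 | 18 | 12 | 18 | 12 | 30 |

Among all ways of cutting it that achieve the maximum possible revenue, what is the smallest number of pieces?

2

Let r[k] be the best obtainable value from length k. For each k, try every first piece i and keep the best of price[i] + r[k−i].
r[1] = 1
r[2] = 3
r[3] = 8
r[4] = 14
r[5] = 18
r[6] = 19  (first piece 1, then r[5]=18)
r[7] = 22  (first piece 3, then r[4]=14)
r[8] = 28  (first piece 4, then r[4]=14)
r[9] = 32  (first piece 4, then r[5]=18)
Maximum revenue is $32.
Now minimize piece count subject to staying optimal: for each k, pieces[k] = 1 + min over i with p[i]+r[k−i]=r[k] of pieces[k−i].
pieces[6] = 2
pieces[7] = 2
pieces[8] = 2
pieces[9] = 2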